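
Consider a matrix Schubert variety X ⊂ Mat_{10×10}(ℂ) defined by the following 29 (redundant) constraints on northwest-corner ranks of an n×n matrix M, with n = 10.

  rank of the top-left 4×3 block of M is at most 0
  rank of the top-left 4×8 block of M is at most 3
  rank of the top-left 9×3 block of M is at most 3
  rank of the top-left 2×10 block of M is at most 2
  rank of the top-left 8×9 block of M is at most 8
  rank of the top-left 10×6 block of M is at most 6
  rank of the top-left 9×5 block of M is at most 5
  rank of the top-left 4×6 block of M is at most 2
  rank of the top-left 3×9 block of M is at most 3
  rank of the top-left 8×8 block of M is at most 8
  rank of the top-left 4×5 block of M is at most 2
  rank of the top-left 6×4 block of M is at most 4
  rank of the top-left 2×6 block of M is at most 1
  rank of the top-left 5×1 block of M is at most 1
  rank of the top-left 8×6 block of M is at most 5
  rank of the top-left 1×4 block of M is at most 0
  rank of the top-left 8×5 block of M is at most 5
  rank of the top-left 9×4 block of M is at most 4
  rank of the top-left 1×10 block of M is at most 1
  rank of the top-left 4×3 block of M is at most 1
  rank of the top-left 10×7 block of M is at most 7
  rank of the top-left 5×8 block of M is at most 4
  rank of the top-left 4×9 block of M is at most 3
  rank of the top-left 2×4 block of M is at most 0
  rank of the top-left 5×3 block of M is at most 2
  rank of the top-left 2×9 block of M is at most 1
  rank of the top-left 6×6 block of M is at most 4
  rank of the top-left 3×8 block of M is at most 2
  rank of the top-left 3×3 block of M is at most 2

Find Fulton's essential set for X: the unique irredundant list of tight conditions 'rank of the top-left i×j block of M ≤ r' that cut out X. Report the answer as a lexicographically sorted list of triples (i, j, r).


Propagating the 29 rank bounds to every northwest block:

  R[1]: 0 | 0 | 0 | 0 | 1 | 1 | 1 | 1 | 1 | 1
  R[2]: 0 | 0 | 0 | 0 | 1 | 1 | 1 | 1 | 1 | 2
  R[3]: 0 | 0 | 0 | 1 | 2 | 2 | 2 | 2 | 2 | 3
  R[4]: 0 | 0 | 0 | 1 | 2 | 2 | 3 | 3 | 3 | 4
  R[5]: 1 | 1 | 1 | 2 | 3 | 3 | 4 | 4 | 4 | 5
  R[6]: 1 | 2 | 2 | 3 | 4 | 4 | 5 | 5 | 5 | 6
  R[7]: 1 | 2 | 3 | 4 | 5 | 5 | 6 | 6 | 6 | 7
  R[8]: 1 | 2 | 3 | 4 | 5 | 5 | 6 | 7 | 7 | 8
  R[9]: 1 | 2 | 3 | 4 | 5 | 6 | 7 | 8 | 8 | 9
  R[10]: 1 | 2 | 3 | 4 | 5 | 6 | 7 | 8 | 9 | 10

so w = (5, 10, 4, 7, 1, 2, 3, 8, 6, 9).

|D(w)|=20, |Ess(w)|=5:

[(2, 4, 0), (2, 9, 1), (4, 3, 0), (4, 6, 2), (8, 6, 5)]


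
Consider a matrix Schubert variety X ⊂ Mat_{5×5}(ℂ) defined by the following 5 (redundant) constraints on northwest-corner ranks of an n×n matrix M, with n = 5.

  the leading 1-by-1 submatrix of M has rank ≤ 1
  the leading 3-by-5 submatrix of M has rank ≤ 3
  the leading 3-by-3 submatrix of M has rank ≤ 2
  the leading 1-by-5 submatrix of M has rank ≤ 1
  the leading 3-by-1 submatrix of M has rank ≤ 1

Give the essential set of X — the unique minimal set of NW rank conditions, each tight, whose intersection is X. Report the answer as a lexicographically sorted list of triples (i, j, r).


Reconstructing r_w from the 5 given conditions:

  i=1: 1 | 1 | 1 | 1 | 1
  i=2: 1 | 2 | 2 | 2 | 2
  i=3: 1 | 2 | 2 | 3 | 3
  i=4: 1 | 2 | 3 | 4 | 4
  i=5: 1 | 2 | 3 | 4 | 5

giving w = (1, 2, 4, 3, 5) via Δ²R.

D(w) has 1 cell with 1 SE-corner; essential set:

[(3, 3, 2)]


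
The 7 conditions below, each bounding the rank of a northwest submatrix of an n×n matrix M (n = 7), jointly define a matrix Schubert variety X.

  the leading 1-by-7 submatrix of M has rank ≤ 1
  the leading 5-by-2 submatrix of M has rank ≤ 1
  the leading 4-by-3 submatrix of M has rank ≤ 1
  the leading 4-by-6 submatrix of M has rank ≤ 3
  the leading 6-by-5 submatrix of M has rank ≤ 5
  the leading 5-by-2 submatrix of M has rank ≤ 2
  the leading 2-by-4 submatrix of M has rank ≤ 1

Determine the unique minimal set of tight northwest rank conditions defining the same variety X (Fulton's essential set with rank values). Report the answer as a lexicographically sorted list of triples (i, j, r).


Reconstructing r_w from the 7 given conditions:

  1, 1, 1, 1, 1, 1, 1
  1, 1, 1, 1, 2, 2, 2
  1, 1, 1, 2, 3, 3, 3
  1, 1, 1, 2, 3, 3, 4
  1, 1, 2, 3, 4, 4, 5
  1, 2, 3, 4, 5, 5, 6
  1, 2, 3, 4, 5, 6, 7

so w = (1, 5, 4, 7, 3, 2, 6).

4 SE-corners of the 9-cell Rothe diagram give Ess(w):

[(2, 4, 1), (4, 3, 1), (4, 6, 3), (5, 2, 1)]


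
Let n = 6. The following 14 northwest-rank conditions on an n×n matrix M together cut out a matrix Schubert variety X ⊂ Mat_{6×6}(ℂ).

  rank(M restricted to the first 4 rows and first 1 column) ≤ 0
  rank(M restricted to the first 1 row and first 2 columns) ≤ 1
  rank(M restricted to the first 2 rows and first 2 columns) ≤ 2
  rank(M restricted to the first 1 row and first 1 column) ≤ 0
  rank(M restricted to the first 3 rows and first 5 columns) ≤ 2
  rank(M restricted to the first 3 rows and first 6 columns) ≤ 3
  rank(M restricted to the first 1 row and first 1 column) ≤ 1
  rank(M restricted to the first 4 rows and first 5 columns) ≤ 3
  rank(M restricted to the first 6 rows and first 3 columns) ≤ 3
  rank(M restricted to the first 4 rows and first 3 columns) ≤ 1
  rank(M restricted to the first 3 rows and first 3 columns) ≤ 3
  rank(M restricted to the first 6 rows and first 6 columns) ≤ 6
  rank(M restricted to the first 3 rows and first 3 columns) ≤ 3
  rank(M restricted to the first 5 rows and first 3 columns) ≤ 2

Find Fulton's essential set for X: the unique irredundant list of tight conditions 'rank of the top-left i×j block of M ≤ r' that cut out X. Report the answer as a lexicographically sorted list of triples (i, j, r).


Propagating the 14 rank bounds to every northwest block:

  i=1: 0 1 1 1 1 1
  i=2: 0 1 1 2 2 2
  i=3: 0 1 1 2 2 3
  i=4: 0 1 1 2 3 4
  i=5: 1 2 2 3 4 5
  i=6: 1 2 3 4 5 6

so w = (2, 4, 6, 5, 1, 3).

D(w) has 8 cells with 3 SE-corners; essential set:

[(3, 5, 2), (4, 1, 0), (4, 3, 1)]


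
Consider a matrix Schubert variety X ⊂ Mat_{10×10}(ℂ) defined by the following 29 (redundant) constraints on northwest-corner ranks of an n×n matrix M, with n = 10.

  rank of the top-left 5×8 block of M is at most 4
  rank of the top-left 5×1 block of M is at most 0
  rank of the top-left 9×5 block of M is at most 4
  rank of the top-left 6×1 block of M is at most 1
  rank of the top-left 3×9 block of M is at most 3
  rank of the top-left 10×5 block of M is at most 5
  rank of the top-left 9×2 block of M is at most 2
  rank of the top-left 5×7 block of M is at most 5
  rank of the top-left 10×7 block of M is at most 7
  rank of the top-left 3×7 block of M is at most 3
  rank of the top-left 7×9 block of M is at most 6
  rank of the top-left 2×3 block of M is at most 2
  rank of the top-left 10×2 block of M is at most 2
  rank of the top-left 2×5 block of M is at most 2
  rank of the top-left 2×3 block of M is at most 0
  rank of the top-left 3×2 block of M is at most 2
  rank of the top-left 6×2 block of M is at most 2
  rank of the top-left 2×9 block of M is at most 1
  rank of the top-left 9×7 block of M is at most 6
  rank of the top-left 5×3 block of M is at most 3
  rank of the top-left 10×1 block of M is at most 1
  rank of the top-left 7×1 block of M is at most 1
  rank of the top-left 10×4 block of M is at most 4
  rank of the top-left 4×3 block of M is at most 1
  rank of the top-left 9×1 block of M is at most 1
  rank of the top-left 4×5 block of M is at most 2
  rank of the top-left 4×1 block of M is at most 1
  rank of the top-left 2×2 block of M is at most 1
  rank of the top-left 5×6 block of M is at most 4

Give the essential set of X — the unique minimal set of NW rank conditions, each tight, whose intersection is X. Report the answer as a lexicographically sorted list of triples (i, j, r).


Rank table r_w(10×10) implied by the 29 constraints:

  R[1]: 0 | 0 | 0 | 1 | 1 | 1 | 1 | 1 | 1 | 1
  R[2]: 0 | 0 | 0 | 1 | 1 | 1 | 1 | 1 | 1 | 2
  R[3]: 0 | 1 | 1 | 2 | 2 | 2 | 2 | 2 | 2 | 3
  R[4]: 0 | 1 | 1 | 2 | 2 | 3 | 3 | 3 | 3 | 4
  R[5]: 0 | 1 | 2 | 3 | 3 | 4 | 4 | 4 | 4 | 5
  R[6]: 1 | 2 | 3 | 4 | 4 | 5 | 5 | 5 | 5 | 6
  R[7]: 1 | 2 | 3 | 4 | 4 | 5 | 6 | 6 | 6 | 7
  R[8]: 1 | 2 | 3 | 4 | 4 | 5 | 6 | 7 | 7 | 8
  R[9]: 1 | 2 | 3 | 4 | 4 | 5 | 6 | 7 | 8 | 9
  R[10]: 1 | 2 | 3 | 4 | 5 | 6 | 7 | 8 | 9 | 10

the unique w with this rank table is (4, 10, 2, 6, 3, 1, 7, 8, 9, 5).

D(w) has 19 cells with 6 SE-corners; essential set:

[(2, 3, 0), (2, 9, 1), (4, 3, 1), (4, 5, 2), (5, 1, 0), (9, 5, 4)]


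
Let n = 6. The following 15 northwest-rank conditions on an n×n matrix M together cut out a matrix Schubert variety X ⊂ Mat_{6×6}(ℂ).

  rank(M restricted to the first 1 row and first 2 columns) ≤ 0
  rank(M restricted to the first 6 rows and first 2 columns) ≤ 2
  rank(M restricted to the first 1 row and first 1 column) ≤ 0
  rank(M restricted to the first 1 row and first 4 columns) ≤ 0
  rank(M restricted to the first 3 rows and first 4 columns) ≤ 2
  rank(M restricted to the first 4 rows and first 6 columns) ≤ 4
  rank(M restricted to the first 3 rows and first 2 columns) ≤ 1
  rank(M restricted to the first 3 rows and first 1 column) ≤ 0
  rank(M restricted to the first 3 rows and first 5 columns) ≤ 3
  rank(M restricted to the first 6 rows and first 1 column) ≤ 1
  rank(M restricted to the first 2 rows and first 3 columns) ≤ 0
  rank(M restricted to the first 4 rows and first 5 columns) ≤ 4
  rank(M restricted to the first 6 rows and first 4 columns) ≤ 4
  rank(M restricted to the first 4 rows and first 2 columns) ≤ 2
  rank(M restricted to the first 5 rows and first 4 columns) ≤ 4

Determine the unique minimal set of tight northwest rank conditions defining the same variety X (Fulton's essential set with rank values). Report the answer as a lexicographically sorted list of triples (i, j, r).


Recovering R(i,j) via the rank-extension bound from the 15 conditions:

  i=1: 0, 0, 0, 0, 1, 1
  i=2: 0, 0, 0, 1, 2, 2
  i=3: 0, 1, 1, 2, 3, 3
  i=4: 1, 2, 2, 3, 4, 4
  i=5: 1, 2, 3, 4, 5, 5
  i=6: 1, 2, 3, 4, 5, 6

so w = (5, 4, 2, 1, 3, 6).

ℓ(w)=8; the 3 essential cells (i,j,r):

[(1, 4, 0), (2, 3, 0), (3, 1, 0)]


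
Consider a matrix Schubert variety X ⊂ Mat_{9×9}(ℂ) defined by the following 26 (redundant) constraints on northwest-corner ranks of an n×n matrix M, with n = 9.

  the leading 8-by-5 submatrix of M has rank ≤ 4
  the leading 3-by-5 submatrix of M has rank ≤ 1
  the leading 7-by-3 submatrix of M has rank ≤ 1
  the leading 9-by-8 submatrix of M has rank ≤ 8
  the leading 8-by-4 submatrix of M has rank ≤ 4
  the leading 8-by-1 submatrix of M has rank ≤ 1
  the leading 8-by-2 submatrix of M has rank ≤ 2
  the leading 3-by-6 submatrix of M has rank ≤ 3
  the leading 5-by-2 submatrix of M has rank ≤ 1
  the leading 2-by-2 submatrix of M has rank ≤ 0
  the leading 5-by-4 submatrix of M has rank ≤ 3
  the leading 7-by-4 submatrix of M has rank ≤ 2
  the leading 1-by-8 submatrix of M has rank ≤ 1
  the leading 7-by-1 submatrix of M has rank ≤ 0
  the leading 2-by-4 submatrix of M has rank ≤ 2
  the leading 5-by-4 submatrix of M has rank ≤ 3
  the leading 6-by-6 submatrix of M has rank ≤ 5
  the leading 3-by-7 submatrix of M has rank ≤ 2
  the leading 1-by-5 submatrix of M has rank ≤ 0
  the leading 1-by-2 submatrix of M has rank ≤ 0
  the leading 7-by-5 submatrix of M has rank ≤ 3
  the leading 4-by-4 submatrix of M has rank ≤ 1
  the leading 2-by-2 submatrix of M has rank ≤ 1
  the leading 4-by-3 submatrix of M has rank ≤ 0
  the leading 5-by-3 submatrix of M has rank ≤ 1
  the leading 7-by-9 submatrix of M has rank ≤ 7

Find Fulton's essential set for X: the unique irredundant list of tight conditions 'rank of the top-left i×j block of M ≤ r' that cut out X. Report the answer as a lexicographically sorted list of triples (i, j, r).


Recovering R(i,j) via the rank-extension bound from the 26 conditions:

  row 1: 0, 0, 0, 0, 0, 1, 1, 1, 1
  row 2: 0, 0, 0, 1, 1, 2, 2, 2, 2
  row 3: 0, 0, 0, 1, 1, 2, 2, 3, 3
  row 4: 0, 0, 0, 1, 2, 3, 3, 4, 4
  row 5: 0, 1, 1, 2, 3, 4, 4, 5, 5
  row 6: 0, 1, 1, 2, 3, 4, 5, 6, 6
  row 7: 0, 1, 1, 2, 3, 4, 5, 6, 7
  row 8: 1, 2, 2, 3, 4, 5, 6, 7, 8
  row 9: 1, 2, 3, 4, 5, 6, 7, 8, 9

second differences of R give the permutation w = (6, 4, 8, 5, 2, 7, 9, 1, 3).

6 SE-corners of the 21-cell Rothe diagram give Ess(w):

[(1, 5, 0), (3, 5, 1), (3, 7, 2), (4, 3, 0), (7, 1, 0), (7, 3, 1)]


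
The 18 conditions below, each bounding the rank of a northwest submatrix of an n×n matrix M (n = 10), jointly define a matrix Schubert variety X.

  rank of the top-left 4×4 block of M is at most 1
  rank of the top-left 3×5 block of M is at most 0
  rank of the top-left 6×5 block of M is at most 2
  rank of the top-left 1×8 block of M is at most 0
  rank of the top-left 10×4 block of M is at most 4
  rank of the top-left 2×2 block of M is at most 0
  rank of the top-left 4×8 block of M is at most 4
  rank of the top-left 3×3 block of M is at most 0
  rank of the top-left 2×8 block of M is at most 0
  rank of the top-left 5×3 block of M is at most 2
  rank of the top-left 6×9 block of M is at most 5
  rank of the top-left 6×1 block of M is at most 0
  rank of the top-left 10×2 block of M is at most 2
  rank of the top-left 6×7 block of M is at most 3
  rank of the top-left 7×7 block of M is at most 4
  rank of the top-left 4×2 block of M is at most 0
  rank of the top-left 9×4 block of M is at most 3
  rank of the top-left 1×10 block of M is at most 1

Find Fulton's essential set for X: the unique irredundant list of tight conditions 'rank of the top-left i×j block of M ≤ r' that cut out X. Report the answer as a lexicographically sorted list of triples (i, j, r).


The tightest implied rank at each (i,j), from the 18 conditions:

  row 1: 0 | 0 | 0 | 0 | 0 | 0 | 0 | 0 | 1 | 1
  row 2: 0 | 0 | 0 | 0 | 0 | 0 | 0 | 0 | 1 | 2
  row 3: 0 | 0 | 0 | 0 | 0 | 1 | 1 | 1 | 2 | 3
  row 4: 0 | 0 | 1 | 1 | 1 | 2 | 2 | 2 | 3 | 4
  row 5: 0 | 1 | 2 | 2 | 2 | 3 | 3 | 3 | 4 | 5
  row 6: 0 | 1 | 2 | 2 | 2 | 3 | 3 | 4 | 5 | 6
  row 7: 1 | 2 | 3 | 3 | 3 | 4 | 4 | 5 | 6 | 7
  row 8: 1 | 2 | 3 | 3 | 4 | 5 | 5 | 6 | 7 | 8
  row 9: 1 | 2 | 3 | 3 | 4 | 5 | 6 | 7 | 8 | 9
  row 10: 1 | 2 | 3 | 4 | 5 | 6 | 7 | 8 | 9 | 10

hence w(1..10) = (9, 10, 6, 3, 2, 8, 1, 5, 7, 4).

7 SE-corners of the 30-cell Rothe diagram give Ess(w):

[(2, 8, 0), (3, 5, 0), (4, 2, 0), (6, 1, 0), (6, 5, 2), (6, 7, 3), (9, 4, 3)]


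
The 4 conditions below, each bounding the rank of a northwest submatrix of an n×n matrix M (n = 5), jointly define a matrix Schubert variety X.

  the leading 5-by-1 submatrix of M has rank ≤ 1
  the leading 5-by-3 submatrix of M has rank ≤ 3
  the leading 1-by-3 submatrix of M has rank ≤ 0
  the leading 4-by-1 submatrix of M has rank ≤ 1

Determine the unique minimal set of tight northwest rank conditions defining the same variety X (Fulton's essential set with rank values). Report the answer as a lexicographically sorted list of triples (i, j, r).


The tightest implied rank at each (i,j), from the 4 conditions:

  0 0 0 1 1
  1 1 1 2 2
  1 2 2 3 3
  1 2 3 4 4
  1 2 3 4 5

second differences of R give the permutation w = (4, 1, 2, 3, 5).

Fulton essential set (1 of the 3 Rothe cells):

[(1, 3, 0)]


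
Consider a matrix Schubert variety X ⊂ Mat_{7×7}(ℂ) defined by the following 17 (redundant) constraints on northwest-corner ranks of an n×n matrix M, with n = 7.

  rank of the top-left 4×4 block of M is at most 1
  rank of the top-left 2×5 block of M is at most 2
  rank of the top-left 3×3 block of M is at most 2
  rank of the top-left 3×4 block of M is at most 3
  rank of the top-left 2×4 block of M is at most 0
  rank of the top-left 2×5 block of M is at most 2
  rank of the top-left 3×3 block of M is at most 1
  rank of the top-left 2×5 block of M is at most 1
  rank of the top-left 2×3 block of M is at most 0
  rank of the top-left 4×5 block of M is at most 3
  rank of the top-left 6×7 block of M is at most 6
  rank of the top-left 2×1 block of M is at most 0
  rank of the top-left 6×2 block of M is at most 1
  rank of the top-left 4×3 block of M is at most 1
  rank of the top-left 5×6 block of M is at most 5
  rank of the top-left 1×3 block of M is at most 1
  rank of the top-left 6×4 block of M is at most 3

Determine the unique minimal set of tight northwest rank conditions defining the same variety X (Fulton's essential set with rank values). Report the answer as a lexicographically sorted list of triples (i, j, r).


The tightest implied rank at each (i,j), from the 17 conditions:

  i=1: 0, 0, 0, 0, 1, 1, 1
  i=2: 0, 0, 0, 0, 1, 2, 2
  i=3: 1, 1, 1, 1, 2, 3, 3
  i=4: 1, 1, 1, 1, 2, 3, 4
  i=5: 1, 1, 2, 2, 3, 4, 5
  i=6: 1, 1, 2, 3, 4, 5, 6
  i=7: 1, 2, 3, 4, 5, 6, 7

giving w = (5, 6, 1, 7, 3, 4, 2) via Δ²R.

Rothe diagram D(w) (13 cells), 3 SE-corners (essential conditions):

[(2, 4, 0), (4, 4, 1), (6, 2, 1)]


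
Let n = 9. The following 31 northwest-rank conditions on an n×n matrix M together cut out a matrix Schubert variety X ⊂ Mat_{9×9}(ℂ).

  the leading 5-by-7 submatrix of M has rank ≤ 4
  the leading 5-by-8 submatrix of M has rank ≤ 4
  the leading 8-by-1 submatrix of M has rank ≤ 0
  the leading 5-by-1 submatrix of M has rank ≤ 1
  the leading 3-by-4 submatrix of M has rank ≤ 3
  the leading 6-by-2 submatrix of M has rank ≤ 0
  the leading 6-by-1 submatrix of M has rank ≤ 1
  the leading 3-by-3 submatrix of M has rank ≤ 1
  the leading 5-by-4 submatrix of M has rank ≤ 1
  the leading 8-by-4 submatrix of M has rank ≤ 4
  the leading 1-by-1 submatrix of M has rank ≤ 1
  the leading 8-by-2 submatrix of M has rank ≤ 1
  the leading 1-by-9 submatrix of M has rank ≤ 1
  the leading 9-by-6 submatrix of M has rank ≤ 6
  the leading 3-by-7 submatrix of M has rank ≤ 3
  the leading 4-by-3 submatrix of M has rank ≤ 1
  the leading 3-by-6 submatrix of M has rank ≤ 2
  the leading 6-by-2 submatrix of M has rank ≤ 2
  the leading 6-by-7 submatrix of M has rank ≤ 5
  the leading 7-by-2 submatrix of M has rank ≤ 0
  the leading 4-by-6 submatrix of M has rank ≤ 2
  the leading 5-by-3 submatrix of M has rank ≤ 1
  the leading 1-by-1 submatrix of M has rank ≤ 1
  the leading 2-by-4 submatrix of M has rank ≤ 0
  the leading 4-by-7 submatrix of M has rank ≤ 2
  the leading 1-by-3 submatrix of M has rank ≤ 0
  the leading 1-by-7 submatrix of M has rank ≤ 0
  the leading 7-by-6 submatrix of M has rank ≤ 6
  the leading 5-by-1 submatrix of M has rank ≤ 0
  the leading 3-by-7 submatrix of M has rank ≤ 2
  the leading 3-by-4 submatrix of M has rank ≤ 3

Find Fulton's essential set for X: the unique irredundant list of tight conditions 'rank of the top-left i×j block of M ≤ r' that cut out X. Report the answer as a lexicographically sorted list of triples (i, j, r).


Computing R[i][j] = min implied NW-rank bound (n=9, 31 conditions):

  i=1: 0  0  0  0  0  0  0  1  1
  i=2: 0  0  0  0  1  1  1  2  2
  i=3: 0  0  1  1  2  2  2  3  3
  i=4: 0  0  1  1  2  2  2  3  4
  i=5: 0  0  1  1  2  3  3  4  5
  i=6: 0  0  1  2  3  4  4  5  6
  i=7: 0  0  1  2  3  4  5  6  7
  i=8: 0  1  2  3  4  5  6  7  8
  i=9: 1  2  3  4  5  6  7  8  9

second differences of R give the permutation w = (8, 5, 3, 9, 6, 4, 7, 2, 1).

Rothe diagram D(w) (26 cells), 6 SE-corners (essential conditions):

[(1, 7, 0), (2, 4, 0), (4, 7, 2), (5, 4, 1), (7, 2, 0), (8, 1, 0)]


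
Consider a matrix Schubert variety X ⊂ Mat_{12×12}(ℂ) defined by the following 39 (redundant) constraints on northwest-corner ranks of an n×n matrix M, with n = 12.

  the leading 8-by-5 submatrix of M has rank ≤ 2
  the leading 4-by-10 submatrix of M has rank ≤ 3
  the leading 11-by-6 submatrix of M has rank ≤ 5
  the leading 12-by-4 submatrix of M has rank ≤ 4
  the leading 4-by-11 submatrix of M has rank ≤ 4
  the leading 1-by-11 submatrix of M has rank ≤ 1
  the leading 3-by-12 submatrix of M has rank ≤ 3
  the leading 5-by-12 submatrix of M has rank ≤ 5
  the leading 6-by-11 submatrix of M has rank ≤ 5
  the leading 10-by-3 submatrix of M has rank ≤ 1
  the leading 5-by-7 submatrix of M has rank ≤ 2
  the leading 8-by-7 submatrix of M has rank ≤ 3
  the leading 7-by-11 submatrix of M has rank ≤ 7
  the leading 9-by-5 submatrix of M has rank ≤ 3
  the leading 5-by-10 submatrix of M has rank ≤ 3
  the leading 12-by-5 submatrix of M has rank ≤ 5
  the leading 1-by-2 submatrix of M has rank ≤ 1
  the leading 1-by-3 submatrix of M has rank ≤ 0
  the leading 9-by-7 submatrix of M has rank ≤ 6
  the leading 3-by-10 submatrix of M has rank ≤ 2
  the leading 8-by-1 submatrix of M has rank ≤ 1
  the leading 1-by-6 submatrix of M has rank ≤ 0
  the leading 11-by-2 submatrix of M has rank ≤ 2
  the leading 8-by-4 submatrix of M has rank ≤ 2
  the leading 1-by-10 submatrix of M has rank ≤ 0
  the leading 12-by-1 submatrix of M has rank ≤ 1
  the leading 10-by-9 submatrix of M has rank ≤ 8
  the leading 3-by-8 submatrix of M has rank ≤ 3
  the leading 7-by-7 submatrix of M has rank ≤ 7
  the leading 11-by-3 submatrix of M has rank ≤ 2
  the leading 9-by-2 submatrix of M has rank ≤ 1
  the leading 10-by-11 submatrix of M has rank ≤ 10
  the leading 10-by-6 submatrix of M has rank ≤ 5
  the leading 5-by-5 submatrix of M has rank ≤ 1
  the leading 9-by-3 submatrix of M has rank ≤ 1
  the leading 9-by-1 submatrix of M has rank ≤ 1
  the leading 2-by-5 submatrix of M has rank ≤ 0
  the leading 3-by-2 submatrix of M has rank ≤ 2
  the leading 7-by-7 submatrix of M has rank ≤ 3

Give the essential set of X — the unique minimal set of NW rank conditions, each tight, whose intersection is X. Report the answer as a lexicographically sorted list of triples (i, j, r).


Reconstructing r_w from the 39 given conditions:

  0, 0, 0, 0, 0, 0, 0, 0, 0, 0, 1, 1
  0, 0, 0, 0, 0, 1, 1, 1, 1, 1, 2, 2
  1, 1, 1, 1, 1, 2, 2, 2, 2, 2, 3, 3
  1, 1, 1, 1, 1, 2, 2, 3, 3, 3, 4, 4
  1, 1, 1, 1, 1, 2, 2, 3, 3, 3, 4, 5
  1, 1, 1, 2, 2, 3, 3, 4, 4, 4, 5, 6
  1, 1, 1, 2, 2, 3, 3, 4, 5, 5, 6, 7
  1, 1, 1, 2, 2, 3, 3, 4, 5, 6, 7, 8
  1, 1, 1, 2, 3, 4, 4, 5, 6, 7, 8, 9
  1, 1, 1, 2, 3, 4, 5, 6, 7, 8, 9, 10
  1, 2, 2, 3, 4, 5, 6, 7, 8, 9, 10, 11
  1, 2, 3, 4, 5, 6, 7, 8, 9, 10, 11, 12

the unique w with this rank table is (11, 6, 1, 8, 12, 4, 9, 10, 5, 7, 2, 3).

|D(w)|=41, |Ess(w)|=8:

[(1, 10, 0), (2, 5, 0), (5, 5, 1), (5, 7, 2), (5, 10, 3), (8, 5, 2), (8, 7, 3), (10, 3, 1)]


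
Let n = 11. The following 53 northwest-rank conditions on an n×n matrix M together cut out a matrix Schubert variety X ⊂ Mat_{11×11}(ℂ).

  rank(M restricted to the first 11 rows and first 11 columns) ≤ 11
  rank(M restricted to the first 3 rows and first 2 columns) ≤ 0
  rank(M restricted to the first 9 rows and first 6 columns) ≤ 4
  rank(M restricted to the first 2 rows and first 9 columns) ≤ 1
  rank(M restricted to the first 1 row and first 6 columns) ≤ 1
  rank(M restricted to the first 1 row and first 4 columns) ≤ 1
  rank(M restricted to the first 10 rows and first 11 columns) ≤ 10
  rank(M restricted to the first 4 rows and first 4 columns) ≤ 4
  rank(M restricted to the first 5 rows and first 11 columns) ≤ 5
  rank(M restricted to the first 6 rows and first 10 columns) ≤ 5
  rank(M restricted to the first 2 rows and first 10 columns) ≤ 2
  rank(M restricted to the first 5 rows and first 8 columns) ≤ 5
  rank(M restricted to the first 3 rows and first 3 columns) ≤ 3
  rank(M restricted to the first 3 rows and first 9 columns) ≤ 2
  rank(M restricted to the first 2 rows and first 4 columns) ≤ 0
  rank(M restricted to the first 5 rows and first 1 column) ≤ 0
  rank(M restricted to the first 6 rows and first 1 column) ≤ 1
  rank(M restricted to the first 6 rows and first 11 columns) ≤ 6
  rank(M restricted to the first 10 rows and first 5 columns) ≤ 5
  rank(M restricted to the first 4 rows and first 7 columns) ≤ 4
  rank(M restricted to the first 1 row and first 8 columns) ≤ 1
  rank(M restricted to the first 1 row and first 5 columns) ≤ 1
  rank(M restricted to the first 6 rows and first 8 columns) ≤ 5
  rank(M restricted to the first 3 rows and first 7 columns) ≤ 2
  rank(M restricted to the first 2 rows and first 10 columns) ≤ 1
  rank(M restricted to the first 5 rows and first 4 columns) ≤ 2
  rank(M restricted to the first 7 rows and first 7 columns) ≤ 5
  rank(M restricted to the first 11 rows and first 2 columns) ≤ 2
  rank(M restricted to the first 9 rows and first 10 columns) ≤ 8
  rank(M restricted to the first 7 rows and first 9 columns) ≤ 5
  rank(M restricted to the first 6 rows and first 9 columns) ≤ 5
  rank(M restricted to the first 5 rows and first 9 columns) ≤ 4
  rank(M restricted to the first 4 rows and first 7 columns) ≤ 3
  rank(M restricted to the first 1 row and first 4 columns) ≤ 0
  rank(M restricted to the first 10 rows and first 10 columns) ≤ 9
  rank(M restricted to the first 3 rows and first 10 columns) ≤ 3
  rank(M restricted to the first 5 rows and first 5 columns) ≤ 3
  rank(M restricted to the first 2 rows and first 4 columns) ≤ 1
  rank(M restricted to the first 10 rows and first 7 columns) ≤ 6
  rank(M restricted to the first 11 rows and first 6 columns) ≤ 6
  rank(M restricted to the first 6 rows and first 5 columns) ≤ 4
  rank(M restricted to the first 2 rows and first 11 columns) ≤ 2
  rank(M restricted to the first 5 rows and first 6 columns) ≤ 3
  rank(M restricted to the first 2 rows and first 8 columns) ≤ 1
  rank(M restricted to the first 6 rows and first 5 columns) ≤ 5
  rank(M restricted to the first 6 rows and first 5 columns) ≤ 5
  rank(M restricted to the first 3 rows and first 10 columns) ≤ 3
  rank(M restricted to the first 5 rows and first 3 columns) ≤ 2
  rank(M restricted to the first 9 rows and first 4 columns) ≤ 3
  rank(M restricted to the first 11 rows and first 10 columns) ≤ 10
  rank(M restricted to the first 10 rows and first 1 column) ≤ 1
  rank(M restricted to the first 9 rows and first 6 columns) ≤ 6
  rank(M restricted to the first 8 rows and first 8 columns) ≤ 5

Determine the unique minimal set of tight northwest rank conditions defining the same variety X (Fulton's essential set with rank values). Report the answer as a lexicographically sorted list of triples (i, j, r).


Rank table r_w(11×11) implied by the 53 constraints:

  i=1: 0, 0, 0, 0, 1, 1, 1, 1, 1, 1, 1
  i=2: 0, 0, 0, 0, 1, 1, 1, 1, 1, 1, 2
  i=3: 0, 0, 1, 1, 2, 2, 2, 2, 2, 2, 3
  i=4: 0, 1, 2, 2, 3, 3, 3, 3, 3, 3, 4
  i=5: 0, 1, 2, 2, 3, 3, 4, 4, 4, 4, 5
  i=6: 1, 2, 3, 3, 4, 4, 5, 5, 5, 5, 6
  i=7: 1, 2, 3, 3, 4, 4, 5, 5, 5, 6, 7
  i=8: 1, 2, 3, 3, 4, 4, 5, 5, 6, 7, 8
  i=9: 1, 2, 3, 3, 4, 4, 5, 6, 7, 8, 9
  i=10: 1, 2, 3, 4, 5, 5, 6, 7, 8, 9, 10
  i=11: 1, 2, 3, 4, 5, 6, 7, 8, 9, 10, 11

second differences of R give the permutation w = (5, 11, 3, 2, 7, 1, 10, 9, 8, 4, 6).

Fulton essential set (10 of the 28 Rothe cells):

[(2, 4, 0), (2, 10, 1), (3, 2, 0), (5, 1, 0), (5, 4, 2), (5, 6, 3), (7, 9, 5), (8, 8, 5), (9, 4, 3), (9, 6, 4)]


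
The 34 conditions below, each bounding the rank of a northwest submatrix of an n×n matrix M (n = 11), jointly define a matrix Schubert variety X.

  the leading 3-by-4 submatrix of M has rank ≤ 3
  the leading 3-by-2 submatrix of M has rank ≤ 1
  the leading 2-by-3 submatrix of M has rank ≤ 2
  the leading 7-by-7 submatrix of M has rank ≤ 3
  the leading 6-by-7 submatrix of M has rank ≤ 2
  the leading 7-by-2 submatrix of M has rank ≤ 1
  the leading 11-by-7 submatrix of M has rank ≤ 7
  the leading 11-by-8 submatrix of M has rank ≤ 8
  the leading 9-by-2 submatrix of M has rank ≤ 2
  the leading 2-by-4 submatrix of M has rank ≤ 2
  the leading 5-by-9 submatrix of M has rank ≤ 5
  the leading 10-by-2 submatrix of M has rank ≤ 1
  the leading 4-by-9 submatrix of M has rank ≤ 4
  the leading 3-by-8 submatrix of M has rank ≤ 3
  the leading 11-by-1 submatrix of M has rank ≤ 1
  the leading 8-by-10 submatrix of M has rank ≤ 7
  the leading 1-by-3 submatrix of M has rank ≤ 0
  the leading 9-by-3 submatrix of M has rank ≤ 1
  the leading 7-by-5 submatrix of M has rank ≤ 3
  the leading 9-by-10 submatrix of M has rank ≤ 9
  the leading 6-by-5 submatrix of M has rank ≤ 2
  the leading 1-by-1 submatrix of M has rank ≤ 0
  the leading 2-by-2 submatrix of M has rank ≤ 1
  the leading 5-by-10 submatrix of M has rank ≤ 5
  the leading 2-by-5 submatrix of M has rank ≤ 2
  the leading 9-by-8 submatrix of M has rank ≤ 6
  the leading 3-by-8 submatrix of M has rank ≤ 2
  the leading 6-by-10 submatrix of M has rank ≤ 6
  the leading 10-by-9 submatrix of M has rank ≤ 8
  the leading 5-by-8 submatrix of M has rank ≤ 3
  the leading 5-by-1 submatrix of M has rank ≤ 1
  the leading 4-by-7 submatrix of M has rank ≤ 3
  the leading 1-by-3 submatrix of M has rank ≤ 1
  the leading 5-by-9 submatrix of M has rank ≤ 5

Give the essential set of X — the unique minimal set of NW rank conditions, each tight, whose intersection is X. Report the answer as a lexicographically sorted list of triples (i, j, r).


Reconstructing r_w from the 34 given conditions:

  row 1: 0  0  0  1  1  1  1  1  1  1  1
  row 2: 1  1  1  2  2  2  2  2  2  2  2
  row 3: 1  1  1  2  2  2  2  2  3  3  3
  row 4: 1  1  1  2  2  2  2  3  4  4  4
  row 5: 1  1  1  2  2  2  2  3  4  5  5
  row 6: 1  1  1  2  2  2  2  3  4  5  6
  row 7: 1  1  1  2  3  3  3  4  5  6  7
  row 8: 1  1  1  2  3  4  4  5  6  7  8
  row 9: 1  1  1  2  3  4  5  6  7  8  9
  row 10: 1  1  2  3  4  5  6  7  8  9  10
  row 11: 1  2  3  4  5  6  7  8  9  10  11

second differences of R give the permutation w = (4, 1, 9, 8, 10, 11, 5, 6, 7, 3, 2).

D(w) has 31 cells with 5 SE-corners; essential set:

[(1, 3, 0), (3, 8, 2), (6, 7, 2), (9, 3, 1), (10, 2, 1)]


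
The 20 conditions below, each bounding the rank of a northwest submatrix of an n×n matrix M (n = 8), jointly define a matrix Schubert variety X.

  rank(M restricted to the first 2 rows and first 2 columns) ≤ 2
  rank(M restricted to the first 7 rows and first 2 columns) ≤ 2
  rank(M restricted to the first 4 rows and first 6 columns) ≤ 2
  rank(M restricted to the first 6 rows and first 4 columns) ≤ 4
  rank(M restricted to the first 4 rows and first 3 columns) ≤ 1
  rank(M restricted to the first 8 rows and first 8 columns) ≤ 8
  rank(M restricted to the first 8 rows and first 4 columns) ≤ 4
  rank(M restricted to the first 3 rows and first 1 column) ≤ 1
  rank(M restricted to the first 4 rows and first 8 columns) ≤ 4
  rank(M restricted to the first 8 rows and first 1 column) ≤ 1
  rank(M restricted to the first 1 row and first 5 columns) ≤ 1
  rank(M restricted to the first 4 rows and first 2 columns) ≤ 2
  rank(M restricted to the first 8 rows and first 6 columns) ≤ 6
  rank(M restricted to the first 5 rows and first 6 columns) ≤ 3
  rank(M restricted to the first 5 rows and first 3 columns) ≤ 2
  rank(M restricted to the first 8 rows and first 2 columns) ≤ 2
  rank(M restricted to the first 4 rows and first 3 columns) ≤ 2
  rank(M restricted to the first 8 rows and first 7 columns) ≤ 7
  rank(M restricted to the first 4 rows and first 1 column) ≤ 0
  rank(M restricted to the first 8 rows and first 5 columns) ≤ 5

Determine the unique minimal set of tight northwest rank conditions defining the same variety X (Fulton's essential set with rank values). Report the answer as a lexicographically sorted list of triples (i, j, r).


Propagating the 20 rank bounds to every northwest block:

  row 1: 0 | 1 | 1 | 1 | 1 | 1 | 1 | 1
  row 2: 0 | 1 | 1 | 2 | 2 | 2 | 2 | 2
  row 3: 0 | 1 | 1 | 2 | 2 | 2 | 3 | 3
  row 4: 0 | 1 | 1 | 2 | 2 | 2 | 3 | 4
  row 5: 1 | 2 | 2 | 3 | 3 | 3 | 4 | 5
  row 6: 1 | 2 | 3 | 4 | 4 | 4 | 5 | 6
  row 7: 1 | 2 | 3 | 4 | 5 | 5 | 6 | 7
  row 8: 1 | 2 | 3 | 4 | 5 | 6 | 7 | 8

second differences of R give the permutation w = (2, 4, 7, 8, 1, 3, 5, 6).

3 SE-corners of the 11-cell Rothe diagram give Ess(w):

[(4, 1, 0), (4, 3, 1), (4, 6, 2)]


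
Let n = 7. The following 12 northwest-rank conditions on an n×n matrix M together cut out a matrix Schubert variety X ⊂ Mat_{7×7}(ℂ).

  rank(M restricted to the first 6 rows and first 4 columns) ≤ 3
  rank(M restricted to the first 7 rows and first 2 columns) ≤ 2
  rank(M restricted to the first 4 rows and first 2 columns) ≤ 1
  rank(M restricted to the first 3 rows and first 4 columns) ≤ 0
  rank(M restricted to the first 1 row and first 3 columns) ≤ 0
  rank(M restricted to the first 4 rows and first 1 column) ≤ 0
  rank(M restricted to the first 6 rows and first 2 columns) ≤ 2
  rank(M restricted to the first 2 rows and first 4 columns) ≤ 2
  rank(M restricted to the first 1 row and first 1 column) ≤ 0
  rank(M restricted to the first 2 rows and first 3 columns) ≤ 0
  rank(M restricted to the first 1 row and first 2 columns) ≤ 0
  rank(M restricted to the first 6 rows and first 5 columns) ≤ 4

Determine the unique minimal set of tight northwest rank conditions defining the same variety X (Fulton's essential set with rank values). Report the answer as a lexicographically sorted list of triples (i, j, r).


Rank table r_w(7×7) implied by the 12 constraints:

  0 0 0 0 1 1 1
  0 0 0 0 1 2 2
  0 0 0 0 1 2 3
  0 1 1 1 2 3 4
  1 2 2 2 3 4 5
  1 2 3 3 4 5 6
  1 2 3 4 5 6 7

the unique w with this rank table is (5, 6, 7, 2, 1, 3, 4).

D(w) has 13 cells with 2 SE-corners; essential set:

[(3, 4, 0), (4, 1, 0)]


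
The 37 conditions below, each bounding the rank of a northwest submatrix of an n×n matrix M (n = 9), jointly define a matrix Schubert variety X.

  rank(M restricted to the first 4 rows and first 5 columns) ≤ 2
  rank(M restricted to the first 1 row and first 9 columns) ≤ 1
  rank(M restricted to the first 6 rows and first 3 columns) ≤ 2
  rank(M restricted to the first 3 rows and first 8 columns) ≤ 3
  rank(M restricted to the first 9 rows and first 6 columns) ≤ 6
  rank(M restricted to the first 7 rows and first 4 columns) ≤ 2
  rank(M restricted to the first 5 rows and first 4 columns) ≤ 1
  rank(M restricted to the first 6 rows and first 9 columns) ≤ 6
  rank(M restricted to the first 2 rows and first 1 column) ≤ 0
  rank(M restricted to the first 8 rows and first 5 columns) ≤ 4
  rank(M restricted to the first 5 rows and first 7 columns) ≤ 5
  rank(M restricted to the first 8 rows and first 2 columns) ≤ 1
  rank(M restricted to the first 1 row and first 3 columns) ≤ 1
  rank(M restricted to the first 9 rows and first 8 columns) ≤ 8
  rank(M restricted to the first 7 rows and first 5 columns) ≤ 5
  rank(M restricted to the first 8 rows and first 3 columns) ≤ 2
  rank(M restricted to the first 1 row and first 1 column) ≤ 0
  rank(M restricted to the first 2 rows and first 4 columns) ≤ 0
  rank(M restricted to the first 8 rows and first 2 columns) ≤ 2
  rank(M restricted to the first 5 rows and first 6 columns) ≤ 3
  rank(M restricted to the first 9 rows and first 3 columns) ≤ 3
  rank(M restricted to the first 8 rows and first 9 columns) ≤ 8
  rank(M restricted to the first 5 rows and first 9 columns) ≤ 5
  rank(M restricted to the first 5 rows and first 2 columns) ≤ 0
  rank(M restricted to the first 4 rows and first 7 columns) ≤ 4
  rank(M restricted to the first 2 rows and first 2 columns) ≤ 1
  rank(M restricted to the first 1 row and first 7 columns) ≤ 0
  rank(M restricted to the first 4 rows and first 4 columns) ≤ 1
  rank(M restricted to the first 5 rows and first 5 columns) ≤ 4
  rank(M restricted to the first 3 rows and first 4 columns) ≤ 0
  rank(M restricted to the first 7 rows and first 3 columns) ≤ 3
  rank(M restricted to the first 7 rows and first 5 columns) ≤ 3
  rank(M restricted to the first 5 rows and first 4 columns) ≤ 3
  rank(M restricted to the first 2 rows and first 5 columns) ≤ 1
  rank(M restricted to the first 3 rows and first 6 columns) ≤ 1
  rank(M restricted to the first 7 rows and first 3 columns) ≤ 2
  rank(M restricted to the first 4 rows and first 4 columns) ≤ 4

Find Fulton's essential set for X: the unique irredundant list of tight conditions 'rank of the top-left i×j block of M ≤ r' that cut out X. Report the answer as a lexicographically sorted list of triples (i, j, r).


The tightest implied rank at each (i,j), from the 37 conditions:

  0 | 0 | 0 | 0 | 0 | 0 | 0 | 1 | 1
  0 | 0 | 0 | 0 | 1 | 1 | 1 | 2 | 2
  0 | 0 | 0 | 0 | 1 | 1 | 2 | 3 | 3
  0 | 0 | 1 | 1 | 2 | 2 | 3 | 4 | 4
  0 | 0 | 1 | 1 | 2 | 3 | 4 | 5 | 5
  1 | 1 | 2 | 2 | 3 | 4 | 5 | 6 | 6
  1 | 1 | 2 | 2 | 3 | 4 | 5 | 6 | 7
  1 | 1 | 2 | 3 | 4 | 5 | 6 | 7 | 8
  1 | 2 | 3 | 4 | 5 | 6 | 7 | 8 | 9

so w = (8, 5, 7, 3, 6, 1, 9, 4, 2).

Rothe diagram D(w) (24 cells), 7 SE-corners (essential conditions):

[(1, 7, 0), (3, 4, 0), (3, 6, 1), (5, 2, 0), (5, 4, 1), (7, 4, 2), (8, 2, 1)]


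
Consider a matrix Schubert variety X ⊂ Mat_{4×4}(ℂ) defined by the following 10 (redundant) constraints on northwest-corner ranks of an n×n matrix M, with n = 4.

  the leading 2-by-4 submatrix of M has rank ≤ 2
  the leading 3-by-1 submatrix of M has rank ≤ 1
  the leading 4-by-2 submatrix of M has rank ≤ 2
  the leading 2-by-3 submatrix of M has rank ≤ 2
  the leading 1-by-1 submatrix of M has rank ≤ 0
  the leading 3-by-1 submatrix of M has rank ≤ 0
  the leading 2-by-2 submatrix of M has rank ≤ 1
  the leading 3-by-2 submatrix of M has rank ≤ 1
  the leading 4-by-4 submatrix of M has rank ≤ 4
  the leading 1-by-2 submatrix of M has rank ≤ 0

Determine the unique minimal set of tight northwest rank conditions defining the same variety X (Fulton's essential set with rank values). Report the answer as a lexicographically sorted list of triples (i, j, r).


The tightest implied rank at each (i,j), from the 10 conditions:

  i=1: 0 | 0 | 1 | 1
  i=2: 0 | 1 | 2 | 2
  i=3: 0 | 1 | 2 | 3
  i=4: 1 | 2 | 3 | 4

so w = (3, 2, 4, 1).

ℓ(w)=4; the 2 essential cells (i,j,r):

[(1, 2, 0), (3, 1, 0)]


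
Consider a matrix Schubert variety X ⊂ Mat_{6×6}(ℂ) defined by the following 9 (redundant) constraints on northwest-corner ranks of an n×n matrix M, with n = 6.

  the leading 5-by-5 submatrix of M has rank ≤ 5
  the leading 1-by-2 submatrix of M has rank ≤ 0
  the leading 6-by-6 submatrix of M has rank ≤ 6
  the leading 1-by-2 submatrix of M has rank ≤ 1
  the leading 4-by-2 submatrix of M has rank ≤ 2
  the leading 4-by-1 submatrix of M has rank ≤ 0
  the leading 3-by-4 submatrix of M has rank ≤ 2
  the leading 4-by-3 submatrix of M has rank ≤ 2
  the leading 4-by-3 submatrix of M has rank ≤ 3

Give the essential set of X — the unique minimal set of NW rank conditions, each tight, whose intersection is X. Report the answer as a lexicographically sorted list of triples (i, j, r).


Propagating the 9 rank bounds to every northwest block:

  R[1]: 0  0  1  1  1  1
  R[2]: 0  1  2  2  2  2
  R[3]: 0  1  2  2  3  3
  R[4]: 0  1  2  3  4  4
  R[5]: 1  2  3  4  5  5
  R[6]: 1  2  3  4  5  6

so w = (3, 2, 5, 4, 1, 6).

ℓ(w)=6; the 3 essential cells (i,j,r):

[(1, 2, 0), (3, 4, 2), (4, 1, 0)]


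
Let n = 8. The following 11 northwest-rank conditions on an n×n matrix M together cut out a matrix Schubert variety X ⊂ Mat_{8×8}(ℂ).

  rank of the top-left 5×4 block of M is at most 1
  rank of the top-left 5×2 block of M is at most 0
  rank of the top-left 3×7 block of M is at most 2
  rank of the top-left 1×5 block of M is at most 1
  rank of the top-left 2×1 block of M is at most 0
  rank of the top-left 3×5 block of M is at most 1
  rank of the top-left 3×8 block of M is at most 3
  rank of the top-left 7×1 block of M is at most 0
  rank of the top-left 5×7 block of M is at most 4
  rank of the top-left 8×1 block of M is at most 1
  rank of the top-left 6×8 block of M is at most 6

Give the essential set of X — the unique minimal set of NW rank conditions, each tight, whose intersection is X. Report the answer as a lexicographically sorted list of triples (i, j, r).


The tightest implied rank at each (i,j), from the 11 conditions:

  R[1]: 0 | 0 | 1 | 1 | 1 | 1 | 1 | 1
  R[2]: 0 | 0 | 1 | 1 | 1 | 2 | 2 | 2
  R[3]: 0 | 0 | 1 | 1 | 1 | 2 | 2 | 3
  R[4]: 0 | 0 | 1 | 1 | 2 | 3 | 3 | 4
  R[5]: 0 | 0 | 1 | 1 | 2 | 3 | 4 | 5
  R[6]: 0 | 1 | 2 | 2 | 3 | 4 | 5 | 6
  R[7]: 0 | 1 | 2 | 3 | 4 | 5 | 6 | 7
  R[8]: 1 | 2 | 3 | 4 | 5 | 6 | 7 | 8

reading off 1-entries of Δ²R: w = (3, 6, 8, 5, 7, 2, 4, 1).

ℓ(w)=19; the 5 essential cells (i,j,r):

[(3, 5, 1), (3, 7, 2), (5, 2, 0), (5, 4, 1), (7, 1, 0)]
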